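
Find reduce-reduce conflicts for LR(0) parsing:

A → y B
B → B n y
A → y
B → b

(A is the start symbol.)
A reduce-reduce conflict occurs when an LR(0) state has two complete items [A → α .] and [B → β .] — both call for a reduction, and with no lookahead the parser cannot choose between them.

Augment with A' → A and build the canonical LR(0) collection (I0 = CLOSURE({[A' → . A]}), then GOTO on every symbol after a dot until no new states appear). It has 7 states:
  I0: { [A → . y B], [A → . y], [A' → . A] }  — shift
  I1: { [A' → A .] }  — accept
  I2: { [A → y . B], [A → y .], [B → . B n y], [B → . b] }  — shift, reduce
  I3: { [A → y B .], [B → B . n y] }  — shift, reduce
  I4: { [B → b .] }  — reduce
  I5: { [B → B n . y] }  — shift
  I6: { [B → B n y .] }  — reduce

No state contains more than one complete item.

Answer: No reduce-reduce conflicts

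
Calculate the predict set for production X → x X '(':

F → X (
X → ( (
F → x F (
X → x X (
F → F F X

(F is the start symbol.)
PREDICT(X → x X '(') = (FIRST(RHS) \ {ε}) ∪ (FOLLOW(X) if ε ∈ FIRST(RHS), i.e. RHS ⇒* ε)
FIRST(x X '(') = { 'x' }
ε ∉ FIRST(x X '('), so FOLLOW(X) is not added.
PREDICT(X → x X '(') = { 'x' }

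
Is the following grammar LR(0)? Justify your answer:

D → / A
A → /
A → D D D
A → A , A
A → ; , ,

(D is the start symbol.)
A grammar is LR(0) if no state in the canonical LR(0) collection has:
  - both a shift item (dot before a terminal) and a complete item (shift-reduce conflict), or
  - two or more complete items (reduce-reduce conflict; the accept item [D' → D .] counts as a complete item here).

Augment with D' → D and build the canonical LR(0) collection (I0 = CLOSURE({[D' → . D]}), then GOTO on every symbol after a dot until no new states appear). It has 13 states:
  I0: { [D → . / A], [D' → . D] }  — shift
  I1: { [A → . /], [A → . ; , ,], [A → . A , A], [A → . D D D], [D → . / A], [D → / . A] }  — shift
  I2: { [D' → D .] }  — accept
  I3: { [A → . /], [A → . ; , ,], [A → . A , A], [A → . D D D], [A → / .], [D → . / A], [D → / . A] }  — shift, reduce
  I4: { [A → ; . , ,] }  — shift
  I5: { [A → A . , A], [D → / A .] }  — shift, reduce
  I6: { [A → D . D D], [D → . / A] }  — shift
  I7: { [A → D D . D], [D → . / A] }  — shift
  I8: { [A → D D D .] }  — reduce
  I9: { [A → . /], [A → . ; , ,], [A → . A , A], [A → . D D D], [A → A , . A], [D → . / A] }  — shift
  I10: { [A → A , A .], [A → A . , A] }  — shift, reduce
  I11: { [A → ; , . ,] }  — shift
  I12: { [A → ; , , .] }  — reduce

Conflict in state I3:
  Shift-reduce conflict between [A → / .] and [A → . /]
So the grammar is NOT LR(0).

Answer: No. Shift-reduce conflict between [A → / .] and [A → . /]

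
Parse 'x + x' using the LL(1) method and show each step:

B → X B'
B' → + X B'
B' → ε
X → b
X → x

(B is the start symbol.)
LL(1) parsing maintains a stack (initially the start symbol over $) and the input. At each step: if the stack top is a terminal, match it against the current input token; if it is a non-terminal N, replace it with the RHS of M[N, lookahead] (the unique production whose predict set contains the lookahead).

Stack is shown with the top on the left.

Stack     Input    Action
-------------------------
B $       x + x $  output B → X B'
X B' $    x + x $  output X → x
x B' $    x + x $  match 'x'
B' $      + x $    output B' → + X B'
+ X B' $  + x $    match '+'
X B' $    x $      output X → x
x B' $    x $      match 'x'
B' $      $        output B' → ε
$         $        accept

The string is accepted.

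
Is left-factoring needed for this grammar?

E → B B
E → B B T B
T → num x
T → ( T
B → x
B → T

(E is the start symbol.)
Yes, E has productions with common prefix 'B B'

Left-factoring is needed when two productions for the same non-terminal
share a common prefix on the right-hand side.

Productions for E:
  E → B B
  E → B B T B
Productions for T:
  T → num x
  T → ( T
Productions for B:
  B → x
  B → T

Found common prefix 'B B' in productions for E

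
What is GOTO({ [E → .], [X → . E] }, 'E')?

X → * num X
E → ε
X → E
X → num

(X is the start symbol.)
{ [X → E .] }

GOTO(I, 'E') = CLOSURE({ [A → αX.β] : [A → α.Xβ] ∈ I, X = 'E' })

Items with dot before 'E', with the dot advanced:
  [X → . E] → [X → E .]
Closure adds nothing (no advanced item has the dot before a non-terminal).

GOTO = { [X → E .] }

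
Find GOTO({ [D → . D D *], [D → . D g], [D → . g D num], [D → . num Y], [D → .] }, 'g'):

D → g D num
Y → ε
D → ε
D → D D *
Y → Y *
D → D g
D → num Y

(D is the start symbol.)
GOTO(I, 'g') = CLOSURE({ [A → αX.β] : [A → α.Xβ] ∈ I, X = 'g' })

Items with dot before 'g', with the dot advanced:
  [D → . g D num] → [D → g . D num]
Closure of the advanced items:
  [D → g . D num] has the dot before D: add [D → . g D num], [D → .], [D → . D D *], [D → . D g], [D → . num Y]

GOTO = { [D → . D D *], [D → . D g], [D → . g D num], [D → . num Y], [D → .], [D → g . D num] }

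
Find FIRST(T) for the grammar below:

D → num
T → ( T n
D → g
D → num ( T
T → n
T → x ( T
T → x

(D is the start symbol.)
To compute FIRST(T), examine every production with T on the left-hand side, reading each right-hand side left to right until a non-nullable symbol is reached.

From T → ( T n:
  - '(' is a terminal: add '(' and stop
From T → n:
  - n is a terminal: add 'n' and stop
From T → x ( T:
  - x is a terminal: add 'x' and stop
From T → x:
  - x is a terminal: add 'x' and stop

Collecting: FIRST(T) = { '(', 'n', 'x' }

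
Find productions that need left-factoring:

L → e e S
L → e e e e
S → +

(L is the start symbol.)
Left-factoring is needed when two productions for the same non-terminal
share a common prefix on the right-hand side.

Productions for L:
  L → e e S
  L → e e e e

Found common prefix 'e e' in productions for L

Answer: Yes, L has productions with common prefix 'e e'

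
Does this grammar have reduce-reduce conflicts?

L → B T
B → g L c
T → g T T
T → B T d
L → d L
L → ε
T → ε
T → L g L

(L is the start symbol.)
Yes — I1: [L → .] vs [T → .]; I8: [L → .] vs [T → .]; I11: [L → .] vs [T → .]; I13: [L → .] vs [T → .]

Augment with L' → L and build the canonical LR(0) collection (I0 = CLOSURE({[L' → . L]}), then GOTO on every symbol after a dot until no new states appear). It has 19 states:
  I0: { [B → . g L c], [L → . B T], [L → . d L], [L → .], [L' → . L] }  — shift, reduce
  I1: { [B → . g L c], [L → . B T], [L → . d L], [L → .], [L → B . T], [T → . B T d], [T → . L g L], [T → . g T T], [T → .] }  — shift, 2 reduces
  I2: { [L' → L .] }  — accept
  I3: { [B → . g L c], [L → . B T], [L → . d L], [L → .], [L → d . L] }  — shift, reduce
  I4: { [B → . g L c], [B → g . L c], [L → . B T], [L → . d L], [L → .] }  — shift, reduce
  I5: { [B → g L . c] }  — shift
  I6: { [B → g L c .] }  — reduce
  I7: { [L → d L .] }  — reduce
  I8: { [B → . g L c], [L → . B T], [L → . d L], [L → .], [L → B . T], [T → . B T d], [T → . L g L], [T → . g T T], [T → .], [T → B . T d] }  — shift, 2 reduces
  I9: { [T → L . g L] }  — shift
  I10: { [L → B T .] }  — reduce
  I11: { [B → . g L c], [B → g . L c], [L → . B T], [L → . d L], [L → .], [T → . B T d], [T → . L g L], [T → . g T T], [T → .], [T → g . T T] }  — shift, 2 reduces
  I12: { [B → g L . c], [T → L . g L] }  — shift
  I13: { [B → . g L c], [L → . B T], [L → . d L], [L → .], [T → . B T d], [T → . L g L], [T → . g T T], [T → .], [T → g T . T] }  — shift, 2 reduces
  I14: { [T → g T T .] }  — reduce
  I15: { [B → . g L c], [L → . B T], [L → . d L], [L → .], [T → L g . L] }  — shift, reduce
  I16: { [T → L g L .] }  — reduce
  I17: { [L → B T .], [T → B T . d] }  — shift, reduce
  I18: { [T → B T d .] }  — reduce

I1 contains complete items [L → .], [T → .] — reduce-reduce conflict.
I8 contains complete items [L → .], [T → .] — reduce-reduce conflict.
I11 contains complete items [L → .], [T → .] — reduce-reduce conflict.
I13 contains complete items [L → .], [T → .] — reduce-reduce conflict.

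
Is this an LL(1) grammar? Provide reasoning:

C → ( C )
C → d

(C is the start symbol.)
A grammar is LL(1) if for each non-terminal N with multiple productions, the predict sets of those productions are pairwise disjoint, where PREDICT(N → α) = (FIRST(α) \ {ε}) ∪ (FOLLOW(N) if α ⇒* ε).

For C:
  PREDICT(C → '(' C ')') = { '(' }
  PREDICT(C → d) = { 'd' }

All predict sets are disjoint. The grammar IS LL(1).

Answer: Yes, the grammar is LL(1).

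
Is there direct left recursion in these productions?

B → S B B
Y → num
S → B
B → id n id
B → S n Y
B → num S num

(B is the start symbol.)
No direct left recursion

Direct left recursion occurs when N → N α for some non-terminal N (the right-hand side begins with the left-hand side itself).

B → S B B: starts with S
Y → num: starts with num
S → B: starts with B
B → id n id: starts with id
B → S n Y: starts with S
B → num S num: starts with num

No direct left recursion found.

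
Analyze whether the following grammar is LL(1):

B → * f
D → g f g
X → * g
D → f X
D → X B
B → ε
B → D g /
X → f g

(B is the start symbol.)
Relevant sets:
  FIRST(D) = { '*', 'f', 'g' }
  FIRST(X) = { '*', 'f' }
  FOLLOW(B) = { $, 'g' }

For B:
  PREDICT(B → '*' f) = { '*' }
  PREDICT(B → ε) = { $, 'g' }
  PREDICT(B → D g '/') = { '*', 'f', 'g' }
For D:
  PREDICT(D → g f g) = { 'g' }
  PREDICT(D → f X) = { 'f' }
  PREDICT(D → X B) = { '*', 'f' }
For X:
  PREDICT(X → '*' g) = { '*' }
  PREDICT(X → f g) = { 'f' }

Conflict found: Predict set conflict for B: { '*' }
The grammar is NOT LL(1).

Answer: No. Predict set conflict for B: { '*' }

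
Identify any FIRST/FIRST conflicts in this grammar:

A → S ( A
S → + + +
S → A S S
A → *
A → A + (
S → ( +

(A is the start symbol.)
A FIRST/FIRST conflict occurs when two productions N → α and N → β for the same non-terminal have FIRST(α) ∩ FIRST(β) ≠ ∅ (with ε ∈ FIRST of a nullable right-hand side, so two nullable alternatives also conflict).

FIRST sets of the non-terminals at (or reachable through a nullable prefix from) the front of some alternative:
  FIRST(S) = { '(', '*', '+' }
  FIRST(A) = { '(', '*', '+' }

Productions for A:
  A → S ( A: FIRST = { '(', '*', '+' }
  A → *: FIRST = { '*' }
  A → A + (: FIRST = { '(', '*', '+' }
Productions for S:
  S → + + +: FIRST = { '+' }
  S → A S S: FIRST = { '(', '*', '+' }
  S → ( +: FIRST = { '(' }

Conflict for A: A → S ( A and A → *
  Overlap: { '*' }
Conflict for A: A → S ( A and A → A + (
  Overlap: { '(', '*', '+' }
Conflict for A: A → * and A → A + (
  Overlap: { '*' }
Conflict for S: S → + + + and S → A S S
  Overlap: { '+' }
Conflict for S: S → A S S and S → ( +
  Overlap: { '(' }

Answer: Yes. A → S '(' A / A → '*' on { '*' }; A → S '(' A / A → A '+' '(' on { '(', '*', '+' }; A → '*' / A → A '+' '(' on { '*' }; S → '+' '+' '+' / S → A S S on { '+' }; S → A S S / S → '(' '+' on { '(' }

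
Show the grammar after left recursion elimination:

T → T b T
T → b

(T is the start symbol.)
T → b T'
T' → b T T'
T' → ε

T is directly left-recursive. The standard transformation for
  A → A α₁ | ... | A α_m | β₁ | ... | β_n
is
  A  → β₁ A' | ... | β_n A'
  A' → α₁ A' | ... | α_m A' | ε

T → b becomes T → b T'
T → T b T becomes T' → b T T'
Add T' → ε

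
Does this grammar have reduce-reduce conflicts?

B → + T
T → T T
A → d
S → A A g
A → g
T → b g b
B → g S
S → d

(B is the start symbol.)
A reduce-reduce conflict occurs when an LR(0) state has two complete items [A → α .] and [B → β .] — both call for a reduction, and with no lookahead the parser cannot choose between them.

Augment with B' → B and build the canonical LR(0) collection (I0 = CLOSURE({[B' → . B]}), then GOTO on every symbol after a dot until no new states appear). It has 16 states:
  I0: { [B → . + T], [B → . g S], [B' → . B] }  — shift
  I1: { [B → + . T], [T → . T T], [T → . b g b] }  — shift
  I2: { [B' → B .] }  — accept
  I3: { [A → . d], [A → . g], [B → g . S], [S → . A A g], [S → . d] }  — shift
  I4: { [A → . d], [A → . g], [S → A . A g] }  — shift
  I5: { [B → g S .] }  — reduce
  I6: { [A → d .], [S → d .] }  — 2 reduces
  I7: { [A → g .] }  — reduce
  I8: { [S → A A . g] }  — shift
  I9: { [A → d .] }  — reduce
  I10: { [S → A A g .] }  — reduce
  I11: { [B → + T .], [T → . T T], [T → . b g b], [T → T . T] }  — shift, reduce
  I12: { [T → b . g b] }  — shift
  I13: { [T → b g . b] }  — shift
  I14: { [T → b g b .] }  — reduce
  I15: { [T → . T T], [T → . b g b], [T → T . T], [T → T T .] }  — shift, reduce

I6 contains complete items [A → d .], [S → d .] — reduce-reduce conflict.

Answer: Yes — I6: [A → d .] vs [S → d .]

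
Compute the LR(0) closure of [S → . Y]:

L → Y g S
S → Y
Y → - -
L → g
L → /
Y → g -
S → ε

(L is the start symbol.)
To compute CLOSURE, for each item [A → α.Bβ] where B is a non-terminal, add [B → .γ] for all productions B → γ; repeat for the newly added items until nothing changes.

Start with: [S → . Y]
  [S → . Y] has the dot before Y: add [Y → . - -], [Y → . g -]
No further items can be added.

CLOSURE = { [S → . Y], [Y → . - -], [Y → . g -] }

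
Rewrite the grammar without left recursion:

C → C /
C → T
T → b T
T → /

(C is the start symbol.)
C → T C'
C' → / C'
C' → ε
T → b T
T → /

C is directly left-recursive. The standard transformation for
  A → A α₁ | ... | A α_m | β₁ | ... | β_n
is
  A  → β₁ A' | ... | β_n A'
  A' → α₁ A' | ... | α_m A' | ε

C → T becomes C → T C'
C → C / becomes C' → / C'
Add C' → ε

Productions for other non-terminals are unchanged:
  T → b T
  T → /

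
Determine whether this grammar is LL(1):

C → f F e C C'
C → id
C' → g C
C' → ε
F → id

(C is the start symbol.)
A grammar is LL(1) if for each non-terminal N with multiple productions, the predict sets of those productions are pairwise disjoint, where PREDICT(N → α) = (FIRST(α) \ {ε}) ∪ (FOLLOW(N) if α ⇒* ε).

Relevant sets:
  FOLLOW(C') = { $, 'g' }

For C:
  PREDICT(C → f F e C C') = { 'f' }
  PREDICT(C → id) = { 'id' }
For C':
  PREDICT(C' → g C) = { 'g' }
  PREDICT(C' → ε) = { $, 'g' }
F has a single production, so nothing to check there.

Conflict found: Predict set conflict for C': { 'g' }
The grammar is NOT LL(1).

Answer: No. Predict set conflict for C': { 'g' }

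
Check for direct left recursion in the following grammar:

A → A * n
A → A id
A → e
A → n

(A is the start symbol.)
Yes, A is left-recursive

A → A * n: LEFT RECURSIVE (starts with A)
A → A id: LEFT RECURSIVE (starts with A)
A → e: starts with e
A → n: starts with n

The grammar has direct left recursion on: A.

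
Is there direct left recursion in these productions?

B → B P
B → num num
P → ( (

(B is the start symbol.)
B → B P: LEFT RECURSIVE (starts with B)
B → num num: starts with num
P → ( (: starts with '('

The grammar has direct left recursion on: B.

Answer: Yes, B is left-recursive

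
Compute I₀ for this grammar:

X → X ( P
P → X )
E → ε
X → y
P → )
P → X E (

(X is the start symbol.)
{ [X → . X ( P], [X → . y], [X' → . X] }

First, augment the grammar with X' → X
I₀ = CLOSURE({ [X' → . X] }):
  [X' → . X] has the dot before X: add [X → . X ( P], [X → . y]
No further items can be added.

I₀ = { [X → . X ( P], [X → . y], [X' → . X] }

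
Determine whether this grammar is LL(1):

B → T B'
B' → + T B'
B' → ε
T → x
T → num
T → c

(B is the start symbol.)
Relevant sets:
  FOLLOW(B') = { $ }

For B':
  PREDICT(B' → '+' T B') = { '+' }
  PREDICT(B' → ε) = { $ }
For T:
  PREDICT(T → x) = { 'x' }
  PREDICT(T → num) = { 'num' }
  PREDICT(T → c) = { 'c' }
B has a single production, so nothing to check there.

All predict sets are disjoint. The grammar IS LL(1).

Answer: Yes, the grammar is LL(1).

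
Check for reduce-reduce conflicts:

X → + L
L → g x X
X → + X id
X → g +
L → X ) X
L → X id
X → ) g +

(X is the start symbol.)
Yes — I12: [L → X id .] vs [X → + X id .]

Augment with X' → X and build the canonical LR(0) collection (I0 = CLOSURE({[X' → . X]}), then GOTO on every symbol after a dot until no new states appear). It has 16 states:
  I0: { [X → . ) g +], [X → . + L], [X → . + X id], [X → . g +], [X' → . X] }  — shift
  I1: { [X → ) . g +] }  — shift
  I2: { [L → . X ) X], [L → . X id], [L → . g x X], [X → + . L], [X → + . X id], [X → . ) g +], [X → . + L], [X → . + X id], [X → . g +] }  — shift
  I3: { [X' → X .] }  — accept
  I4: { [X → g . +] }  — shift
  I5: { [X → g + .] }  — reduce
  I6: { [X → + L .] }  — reduce
  I7: { [L → X . ) X], [L → X . id], [X → + X . id] }  — shift
  I8: { [L → g . x X], [X → g . +] }  — shift
  I9: { [L → g x . X], [X → . ) g +], [X → . + L], [X → . + X id], [X → . g +] }  — shift
  I10: { [L → g x X .] }  — reduce
  I11: { [L → X ) . X], [X → . ) g +], [X → . + L], [X → . + X id], [X → . g +] }  — shift
  I12: { [L → X id .], [X → + X id .] }  — 2 reduces
  I13: { [L → X ) X .] }  — reduce
  I14: { [X → ) g . +] }  — shift
  I15: { [X → ) g + .] }  — reduce

I12 contains complete items [L → X id .], [X → + X id .] — reduce-reduce conflict.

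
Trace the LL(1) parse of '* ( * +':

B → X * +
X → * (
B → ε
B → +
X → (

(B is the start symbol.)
Stack is shown with the top on the left.

Stack      Input      Action
----------------------------
B $        * ( * + $  output B → X * +
X * + $    * ( * + $  output X → * (
* ( * + $  * ( * + $  match '*'
( * + $    ( * + $    match '('
* + $      * + $      match '*'
+ $        + $        match '+'
$          $          accept

The string is accepted.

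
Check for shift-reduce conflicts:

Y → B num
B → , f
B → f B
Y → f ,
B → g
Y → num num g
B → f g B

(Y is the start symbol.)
Augment with Y' → Y and build the canonical LR(0) collection (I0 = CLOSURE({[Y' → . Y]}), then GOTO on every symbol after a dot until no new states appear). It has 16 states:
  I0: { [B → . , f], [B → . f B], [B → . f g B], [B → . g], [Y → . B num], [Y → . f ,], [Y → . num num g], [Y' → . Y] }  — shift
  I1: { [B → , . f] }  — shift
  I2: { [Y → B . num] }  — shift
  I3: { [Y' → Y .] }  — accept
  I4: { [B → . , f], [B → . f B], [B → . f g B], [B → . g], [B → f . B], [B → f . g B], [Y → f . ,] }  — shift
  I5: { [B → g .] }  — reduce
  I6: { [Y → num . num g] }  — shift
  I7: { [Y → num num . g] }  — shift
  I8: { [Y → num num g .] }  — reduce
  I9: { [B → , . f], [Y → f , .] }  — shift, reduce
  I10: { [B → f B .] }  — reduce
  I11: { [B → . , f], [B → . f B], [B → . f g B], [B → . g], [B → f . B], [B → f . g B] }  — shift
  I12: { [B → . , f], [B → . f B], [B → . f g B], [B → . g], [B → f g . B], [B → g .] }  — shift, reduce
  I13: { [B → f g B .] }  — reduce
  I14: { [B → , f .] }  — reduce
  I15: { [Y → B num .] }  — reduce

I9 contains reduce item [Y → f , .] and shift item [B → , . f] — shift-reduce conflict.
I12 contains reduce item [B → g .] and shift items [B → . , f], [B → . f B], [B → . f g B], [B → . g] — shift-reduce conflict.

Answer: Yes — I9: [Y → f , .] vs [B → , . f]; I12: [B → g .] vs [B → . , f]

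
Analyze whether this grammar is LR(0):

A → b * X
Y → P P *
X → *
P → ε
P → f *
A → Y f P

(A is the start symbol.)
No. Shift-reduce conflict between [P → .] and [A → . b * X]

Augment with A' → A and build the canonical LR(0) collection (I0 = CLOSURE({[A' → . A]}), then GOTO on every symbol after a dot until no new states appear). It has 14 states:
  I0: { [A → . Y f P], [A → . b * X], [A' → . A], [P → . f *], [P → .], [Y → . P P *] }  — shift, reduce
  I1: { [A' → A .] }  — accept
  I2: { [P → . f *], [P → .], [Y → P . P *] }  — shift, reduce
  I3: { [A → Y . f P] }  — shift
  I4: { [A → b . * X] }  — shift
  I5: { [P → f . *] }  — shift
  I6: { [P → f * .] }  — reduce
  I7: { [A → b * . X], [X → . *] }  — shift
  I8: { [X → * .] }  — reduce
  I9: { [A → b * X .] }  — reduce
  I10: { [A → Y f . P], [P → . f *], [P → .] }  — shift, reduce
  I11: { [A → Y f P .] }  — reduce
  I12: { [Y → P P . *] }  — shift
  I13: { [Y → P P * .] }  — reduce

Conflict in state I0:
  Shift-reduce conflict between [P → .] and [A → . b * X]
So the grammar is NOT LR(0).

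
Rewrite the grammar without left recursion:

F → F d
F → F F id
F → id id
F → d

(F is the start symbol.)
F → id id F'
F → d F'
F' → d F'
F' → F id F'
F' → ε

F is directly left-recursive. The standard transformation for
  A → A α₁ | ... | A α_m | β₁ | ... | β_n
is
  A  → β₁ A' | ... | β_n A'
  A' → α₁ A' | ... | α_m A' | ε

F → id id becomes F → id id F'
F → d becomes F → d F'
F → F d becomes F' → d F'
F → F F id becomes F' → F id F'
Add F' → ε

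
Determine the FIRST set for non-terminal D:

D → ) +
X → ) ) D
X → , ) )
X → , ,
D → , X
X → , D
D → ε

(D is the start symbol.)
{ ')', ',', ε }

From D → ) +:
  - ')' is a terminal: add ')' and stop
From D → , X:
  - ',' is a terminal: add ',' and stop
From D → ε:
  - ε-production, so ε ∈ FIRST(D)

Collecting: FIRST(D) = { ')', ',', ε }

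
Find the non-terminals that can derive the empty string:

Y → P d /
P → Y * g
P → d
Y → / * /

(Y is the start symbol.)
A non-terminal is nullable if it can derive ε (the empty string): either it has an ε-production, or it has a production whose right-hand side consists entirely of nullable non-terminals.

There are no ε-productions, so no non-terminal can derive ε.
No non-terminals are nullable.

Answer: None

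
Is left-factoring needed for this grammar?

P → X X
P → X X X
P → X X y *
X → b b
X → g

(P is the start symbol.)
Left-factoring is needed when two productions for the same non-terminal
share a common prefix on the right-hand side.

Productions for P:
  P → X X
  P → X X X
  P → X X y *
Productions for X:
  X → b b
  X → g

Found common prefix 'X X' in productions for P

Answer: Yes, P has productions with common prefix 'X X'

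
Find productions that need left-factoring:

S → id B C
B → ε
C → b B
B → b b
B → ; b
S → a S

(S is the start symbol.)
Left-factoring is needed when two productions for the same non-terminal
share a common prefix on the right-hand side.

Productions for S:
  S → id B C
  S → a S
Productions for B:
  B → ε
  B → b b
  B → ; b

No common prefixes found.

Answer: No, left-factoring is not needed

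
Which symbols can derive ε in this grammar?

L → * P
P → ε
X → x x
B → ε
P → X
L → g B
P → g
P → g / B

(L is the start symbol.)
A non-terminal is nullable if it can derive ε (the empty string): either it has an ε-production, or it has a production whose right-hand side consists entirely of nullable non-terminals.

ε-productions: P → ε, B → ε
So P, B are immediately nullable.
No further non-terminal can be added: every production for the remaining non-terminals contains a terminal or a non-nullable non-terminal.
Nullable = { 'B', 'P' }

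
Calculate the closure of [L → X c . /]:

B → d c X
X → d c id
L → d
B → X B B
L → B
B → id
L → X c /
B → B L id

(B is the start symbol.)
To compute CLOSURE, for each item [A → α.Bβ] where B is a non-terminal, add [B → .γ] for all productions B → γ; repeat for the newly added items until nothing changes.

Start with: [L → X c . /]
The dot precedes the terminal '/', so nothing is added.

CLOSURE = { [L → X c . /] }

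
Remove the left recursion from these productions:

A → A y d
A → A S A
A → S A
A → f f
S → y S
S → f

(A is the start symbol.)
A → S A A'
A → f f A'
A' → y d A'
A' → S A A'
A' → ε
S → y S
S → f

A is directly left-recursive. The standard transformation for
  A → A α₁ | ... | A α_m | β₁ | ... | β_n
is
  A  → β₁ A' | ... | β_n A'
  A' → α₁ A' | ... | α_m A' | ε

A → S A becomes A → S A A'
A → f f becomes A → f f A'
A → A y d becomes A' → y d A'
A → A S A becomes A' → S A A'
Add A' → ε

Productions for other non-terminals are unchanged:
  S → y S
  S → f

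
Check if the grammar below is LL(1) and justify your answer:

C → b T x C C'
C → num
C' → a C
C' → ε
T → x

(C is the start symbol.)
No. Predict set conflict for C': { 'a' }

Relevant sets:
  FOLLOW(C') = { $, 'a' }

For C:
  PREDICT(C → b T x C C') = { 'b' }
  PREDICT(C → num) = { 'num' }
For C':
  PREDICT(C' → a C) = { 'a' }
  PREDICT(C' → ε) = { $, 'a' }
T has a single production, so nothing to check there.

Conflict found: Predict set conflict for C': { 'a' }
The grammar is NOT LL(1).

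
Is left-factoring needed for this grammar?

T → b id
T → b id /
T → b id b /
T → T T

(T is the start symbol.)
Yes, T has productions with common prefix 'b id'

Left-factoring is needed when two productions for the same non-terminal
share a common prefix on the right-hand side.

Productions for T:
  T → b id
  T → b id /
  T → b id b /
  T → T T

Found common prefix 'b id' in productions for T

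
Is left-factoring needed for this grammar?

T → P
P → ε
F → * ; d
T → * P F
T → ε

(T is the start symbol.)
No, left-factoring is not needed

Left-factoring is needed when two productions for the same non-terminal
share a common prefix on the right-hand side.

Productions for T:
  T → P
  T → * P F
  T → ε

No common prefixes found.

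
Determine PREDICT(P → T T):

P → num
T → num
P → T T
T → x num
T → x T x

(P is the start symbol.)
{ 'num', 'x' }

PREDICT(P → T T) = (FIRST(RHS) \ {ε}) ∪ (FOLLOW(P) if ε ∈ FIRST(RHS), i.e. RHS ⇒* ε)
FIRST(T) = { 'num', 'x' }
FIRST(T T) = { 'num', 'x' }
ε ∉ FIRST(T T), so FOLLOW(P) is not added.
PREDICT(P → T T) = { 'num', 'x' }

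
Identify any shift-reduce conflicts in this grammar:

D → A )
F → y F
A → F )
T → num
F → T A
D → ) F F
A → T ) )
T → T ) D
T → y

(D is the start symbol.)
Yes — I7: [T → y .] vs [F → . y F]; I14: [A → T ) ) .] vs [F → . y F]

A shift-reduce conflict occurs when an LR(0) state has both:
  - a complete (reduce) item [A → α .] (dot at the end), and
  - a shift item [B → β . c γ] (dot before a terminal).

Augment with D' → D and build the canonical LR(0) collection (I0 = CLOSURE({[D' → . D]}), then GOTO on every symbol after a dot until no new states appear). It has 19 states:
  I0: { [A → . F )], [A → . T ) )], [D → . ) F F], [D → . A )], [D' → . D], [F → . T A], [F → . y F], [T → . T ) D], [T → . num], [T → . y] }  — shift
  I1: { [D → ) . F F], [F → . T A], [F → . y F], [T → . T ) D], [T → . num], [T → . y] }  — shift
  I2: { [D → A . )] }  — shift
  I3: { [D' → D .] }  — accept
  I4: { [A → F . )] }  — shift
  I5: { [A → . F )], [A → . T ) )], [A → T . ) )], [F → . T A], [F → . y F], [F → T . A], [T → . T ) D], [T → . num], [T → . y], [T → T . ) D] }  — shift
  I6: { [T → num .] }  — reduce
  I7: { [F → . T A], [F → . y F], [F → y . F], [T → . T ) D], [T → . num], [T → . y], [T → y .] }  — shift, reduce
  I8: { [F → y F .] }  — reduce
  I9: { [A → . F )], [A → . T ) )], [F → . T A], [F → . y F], [F → T . A], [T → . T ) D], [T → . num], [T → . y], [T → T . ) D] }  — shift
  I10: { [A → . F )], [A → . T ) )], [D → . ) F F], [D → . A )], [F → . T A], [F → . y F], [T → . T ) D], [T → . num], [T → . y], [T → T ) . D] }  — shift
  I11: { [F → T A .] }  — reduce
  I12: { [T → T ) D .] }  — reduce
  I13: { [A → . F )], [A → . T ) )], [A → T ) . )], [D → . ) F F], [D → . A )], [F → . T A], [F → . y F], [T → . T ) D], [T → . num], [T → . y], [T → T ) . D] }  — shift
  I14: { [A → T ) ) .], [D → ) . F F], [F → . T A], [F → . y F], [T → . T ) D], [T → . num], [T → . y] }  — shift, reduce
  I15: { [D → ) F . F], [F → . T A], [F → . y F], [T → . T ) D], [T → . num], [T → . y] }  — shift
  I16: { [D → ) F F .] }  — reduce
  I17: { [A → F ) .] }  — reduce
  I18: { [D → A ) .] }  — reduce

I7 contains reduce item [T → y .] and shift items [F → . y F], [T → . num], [T → . y] — shift-reduce conflict.
I14 contains reduce item [A → T ) ) .] and shift items [F → . y F], [T → . num], [T → . y] — shift-reduce conflict.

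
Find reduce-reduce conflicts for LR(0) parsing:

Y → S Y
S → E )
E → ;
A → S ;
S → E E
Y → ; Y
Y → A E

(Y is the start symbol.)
Yes — I6: [A → S ; .] vs [E → ; .]

Augment with Y' → Y and build the canonical LR(0) collection (I0 = CLOSURE({[Y' → . Y]}), then GOTO on every symbol after a dot until no new states appear). It has 13 states:
  I0: { [A → . S ;], [E → . ;], [S → . E )], [S → . E E], [Y → . ; Y], [Y → . A E], [Y → . S Y], [Y' → . Y] }  — shift
  I1: { [A → . S ;], [E → . ;], [E → ; .], [S → . E )], [S → . E E], [Y → . ; Y], [Y → . A E], [Y → . S Y], [Y → ; . Y] }  — shift, reduce
  I2: { [E → . ;], [Y → A . E] }  — shift
  I3: { [E → . ;], [S → E . )], [S → E . E] }  — shift
  I4: { [A → . S ;], [A → S . ;], [E → . ;], [S → . E )], [S → . E E], [Y → . ; Y], [Y → . A E], [Y → . S Y], [Y → S . Y] }  — shift
  I5: { [Y' → Y .] }  — accept
  I6: { [A → . S ;], [A → S ; .], [E → . ;], [E → ; .], [S → . E )], [S → . E E], [Y → . ; Y], [Y → . A E], [Y → . S Y], [Y → ; . Y] }  — shift, 2 reduces
  I7: { [Y → S Y .] }  — reduce
  I8: { [Y → ; Y .] }  — reduce
  I9: { [S → E ) .] }  — reduce
  I10: { [E → ; .] }  — reduce
  I11: { [S → E E .] }  — reduce
  I12: { [Y → A E .] }  — reduce

I6 contains complete items [A → S ; .], [E → ; .] — reduce-reduce conflict.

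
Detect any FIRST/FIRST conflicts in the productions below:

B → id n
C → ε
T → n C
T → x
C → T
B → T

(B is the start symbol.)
No FIRST/FIRST conflicts.

A FIRST/FIRST conflict occurs when two productions N → α and N → β for the same non-terminal have FIRST(α) ∩ FIRST(β) ≠ ∅ (with ε ∈ FIRST of a nullable right-hand side, so two nullable alternatives also conflict).

FIRST sets of the non-terminals at (or reachable through a nullable prefix from) the front of some alternative:
  FIRST(T) = { 'n', 'x' }

Productions for B:
  B → id n: FIRST = { 'id' }
  B → T: FIRST = { 'n', 'x' }
Productions for C:
  C → ε: FIRST = { ε }
  C → T: FIRST = { 'n', 'x' }
Productions for T:
  T → n C: FIRST = { 'n' }
  T → x: FIRST = { 'x' }

All alternatives of each non-terminal have pairwise disjoint FIRST sets.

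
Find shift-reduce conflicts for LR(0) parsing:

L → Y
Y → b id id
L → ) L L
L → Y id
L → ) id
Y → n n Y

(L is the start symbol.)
A shift-reduce conflict occurs when an LR(0) state has both:
  - a complete (reduce) item [A → α .] (dot at the end), and
  - a shift item [B → β . c γ] (dot before a terminal).

Augment with L' → L and build the canonical LR(0) collection (I0 = CLOSURE({[L' → . L]}), then GOTO on every symbol after a dot until no new states appear). It has 14 states:
  I0: { [L → . ) L L], [L → . ) id], [L → . Y id], [L → . Y], [L' → . L], [Y → . b id id], [Y → . n n Y] }  — shift
  I1: { [L → ) . L L], [L → ) . id], [L → . ) L L], [L → . ) id], [L → . Y id], [L → . Y], [Y → . b id id], [Y → . n n Y] }  — shift
  I2: { [L' → L .] }  — accept
  I3: { [L → Y . id], [L → Y .] }  — shift, reduce
  I4: { [Y → b . id id] }  — shift
  I5: { [Y → n . n Y] }  — shift
  I6: { [Y → . b id id], [Y → . n n Y], [Y → n n . Y] }  — shift
  I7: { [Y → n n Y .] }  — reduce
  I8: { [Y → b id . id] }  — shift
  I9: { [Y → b id id .] }  — reduce
  I10: { [L → Y id .] }  — reduce
  I11: { [L → ) L . L], [L → . ) L L], [L → . ) id], [L → . Y id], [L → . Y], [Y → . b id id], [Y → . n n Y] }  — shift
  I12: { [L → ) id .] }  — reduce
  I13: { [L → ) L L .] }  — reduce

I3 contains reduce item [L → Y .] and shift item [L → Y . id] — shift-reduce conflict.

Answer: Yes — I3: [L → Y .] vs [L → Y . id]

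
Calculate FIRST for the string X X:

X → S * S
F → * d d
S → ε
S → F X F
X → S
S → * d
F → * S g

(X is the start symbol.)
{ '*', ε }

FIRST sets of the non-terminals involved (from the grammar, by fixed-point iteration):
  FIRST(X) = { '*', ε }

To compute FIRST(X X), process the symbols left to right:
Symbol X is a non-terminal. Add FIRST(X) \ {ε} = { '*' }
X is nullable (ε ∈ FIRST(X)), continue to the next symbol.
Symbol X is a non-terminal. Add FIRST(X) \ {ε} = { '*' }
X is nullable (ε ∈ FIRST(X)), continue to the next symbol.
All symbols are nullable, so ε is in the result.
FIRST(X X) = { '*', ε }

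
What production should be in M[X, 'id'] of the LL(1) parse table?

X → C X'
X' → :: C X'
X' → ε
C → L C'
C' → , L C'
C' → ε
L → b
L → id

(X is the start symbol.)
To find M[X, 'id'], we find productions for X where 'id' is in the predict set (PREDICT(N → α) = (FIRST(α) \ {ε}) ∪ (FOLLOW(N) if α ⇒* ε)).

Relevant sets:
  FIRST(C) = { 'b', 'id' }

X → C X': PREDICT = { 'b', 'id' }
  'id' is in predict set, so this production goes in M[X, 'id']

M[X, 'id'] = X → C X'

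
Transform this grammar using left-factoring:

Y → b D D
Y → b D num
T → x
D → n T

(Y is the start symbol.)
Y → b D Y'
Y' → D
Y' → num
T → x
D → n T

Left-factoring transforms A → αβ₁ | αβ₂ into A → αA' and A' → β₁ | β₂
(α is the longest common prefix among the alternatives). Repeat until
no nonterminal has two alternatives with a common prefix.

Round 1: Y has alternatives sharing prefix 'b D'. Introduce Y': Y → b D Y'
  Add: Y' → D
  Add: Y' → num

No remaining common prefixes — done.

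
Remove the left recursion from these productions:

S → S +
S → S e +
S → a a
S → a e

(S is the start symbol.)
S → a a S'
S → a e S'
S' → + S'
S' → e + S'
S' → ε

S is directly left-recursive. The standard transformation for
  A → A α₁ | ... | A α_m | β₁ | ... | β_n
is
  A  → β₁ A' | ... | β_n A'
  A' → α₁ A' | ... | α_m A' | ε

S → a a becomes S → a a S'
S → a e becomes S → a e S'
S → S + becomes S' → + S'
S → S e + becomes S' → e + S'
Add S' → ε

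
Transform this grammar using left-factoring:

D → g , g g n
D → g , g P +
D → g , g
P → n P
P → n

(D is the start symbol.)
D → g , g D'
D' → g n
D' → P +
D' → ε
P → n P'
P' → P
P' → ε

Left-factoring transforms A → αβ₁ | αβ₂ into A → αA' and A' → β₁ | β₂
(α is the longest common prefix among the alternatives). Repeat until
no nonterminal has two alternatives with a common prefix.

Round 1: D has alternatives sharing prefix 'g , g'. Introduce D': D → g , g D'
  Add: D' → g n
  Add: D' → P +
  Add: D' → ε

Round 2: P has alternatives sharing prefix 'n'. Introduce P': P → n P'
  Add: P' → P
  Add: P' → ε

No remaining common prefixes — done.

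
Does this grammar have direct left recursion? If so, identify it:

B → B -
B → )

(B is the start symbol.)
B → B -: LEFT RECURSIVE (starts with B)
B → ): starts with ')'

The grammar has direct left recursion on: B.

Answer: Yes, B is left-recursive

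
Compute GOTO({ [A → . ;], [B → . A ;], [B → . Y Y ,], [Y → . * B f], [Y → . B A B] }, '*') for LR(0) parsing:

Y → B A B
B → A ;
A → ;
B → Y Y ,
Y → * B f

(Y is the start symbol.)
GOTO(I, '*') = CLOSURE({ [A → αX.β] : [A → α.Xβ] ∈ I, X = '*' })

Items with dot before '*', with the dot advanced:
  [Y → . * B f] → [Y → * . B f]
Closure of the advanced items:
  [Y → * . B f] has the dot before B: add [B → . A ;], [B → . Y Y ,]
  [B → . A ;] has the dot before A: add [A → . ;]
  [B → . Y Y ,] has the dot before Y: add [Y → . B A B], [Y → . * B f]

GOTO = { [A → . ;], [B → . A ;], [B → . Y Y ,], [Y → * . B f], [Y → . * B f], [Y → . B A B] }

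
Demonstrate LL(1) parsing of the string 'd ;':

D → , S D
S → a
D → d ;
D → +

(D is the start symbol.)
Stack is shown with the top on the left.

Stack  Input  Action
--------------------
D $    d ; $  output D → d ;
d ; $  d ; $  match 'd'
; $    ; $    match ';'
$      $      accept

The string is accepted.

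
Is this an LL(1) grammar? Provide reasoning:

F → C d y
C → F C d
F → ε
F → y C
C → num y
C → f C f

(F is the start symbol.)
Relevant sets:
  FIRST(C) = { 'f', 'num', 'y' }
  FIRST(F) = { 'f', 'num', 'y', ε }
  FOLLOW(F) = { $, 'f', 'num', 'y' }

For F:
  PREDICT(F → C d y) = { 'f', 'num', 'y' }
  PREDICT(F → ε) = { $, 'f', 'num', 'y' }
  PREDICT(F → y C) = { 'y' }
For C:
  PREDICT(C → F C d) = { 'f', 'num', 'y' }
  PREDICT(C → num y) = { 'num' }
  PREDICT(C → f C f) = { 'f' }

Conflict found: Predict set conflict for F: { 'f', 'num', 'y' }
The grammar is NOT LL(1).

Answer: No. Predict set conflict for F: { 'f', 'num', 'y' }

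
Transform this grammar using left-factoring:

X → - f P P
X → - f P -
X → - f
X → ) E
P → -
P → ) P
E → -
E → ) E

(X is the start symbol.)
Left-factoring transforms A → αβ₁ | αβ₂ into A → αA' and A' → β₁ | β₂
(α is the longest common prefix among the alternatives). Repeat until
no nonterminal has two alternatives with a common prefix.

Round 1: X has alternatives sharing prefix '- f'. Introduce X': X → - f X'
  Add: X' → P P
  Add: X' → P -
  Add: X' → ε

Round 2: X' has alternatives sharing prefix 'P'. Introduce X'': X' → P X''
  Add: X'' → P
  Add: X'' → -

No remaining common prefixes — done.

Resulting grammar:
X → - f X'
X' → P X''
X'' → P
X'' → -
X' → ε
X → ) E
P → -
P → ) P
E → -
E → ) E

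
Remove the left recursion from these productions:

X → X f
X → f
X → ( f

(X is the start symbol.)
X is directly left-recursive. The standard transformation for
  A → A α₁ | ... | A α_m | β₁ | ... | β_n
is
  A  → β₁ A' | ... | β_n A'
  A' → α₁ A' | ... | α_m A' | ε

X → f becomes X → f X'
X → ( f becomes X → ( f X'
X → X f becomes X' → f X'
Add X' → ε

Resulting grammar:
X → f X'
X → ( f X'
X' → f X'
X' → ε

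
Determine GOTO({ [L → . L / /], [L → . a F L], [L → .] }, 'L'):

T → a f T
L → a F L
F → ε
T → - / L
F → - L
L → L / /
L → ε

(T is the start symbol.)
{ [L → L . / /] }

GOTO(I, 'L') = CLOSURE({ [A → αX.β] : [A → α.Xβ] ∈ I, X = 'L' })

Items with dot before 'L', with the dot advanced:
  [L → . L / /] → [L → L . / /]
Closure adds nothing (no advanced item has the dot before a non-terminal).

GOTO = { [L → L . / /] }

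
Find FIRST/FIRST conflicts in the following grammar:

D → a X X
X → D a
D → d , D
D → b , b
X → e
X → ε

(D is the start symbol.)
No FIRST/FIRST conflicts.

A FIRST/FIRST conflict occurs when two productions N → α and N → β for the same non-terminal have FIRST(α) ∩ FIRST(β) ≠ ∅ (with ε ∈ FIRST of a nullable right-hand side, so two nullable alternatives also conflict).

FIRST sets of the non-terminals at (or reachable through a nullable prefix from) the front of some alternative:
  FIRST(D) = { 'a', 'b', 'd' }

Productions for D:
  D → a X X: FIRST = { 'a' }
  D → d , D: FIRST = { 'd' }
  D → b , b: FIRST = { 'b' }
Productions for X:
  X → D a: FIRST = { 'a', 'b', 'd' }
  X → e: FIRST = { 'e' }
  X → ε: FIRST = { ε }

All alternatives of each non-terminal have pairwise disjoint FIRST sets.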